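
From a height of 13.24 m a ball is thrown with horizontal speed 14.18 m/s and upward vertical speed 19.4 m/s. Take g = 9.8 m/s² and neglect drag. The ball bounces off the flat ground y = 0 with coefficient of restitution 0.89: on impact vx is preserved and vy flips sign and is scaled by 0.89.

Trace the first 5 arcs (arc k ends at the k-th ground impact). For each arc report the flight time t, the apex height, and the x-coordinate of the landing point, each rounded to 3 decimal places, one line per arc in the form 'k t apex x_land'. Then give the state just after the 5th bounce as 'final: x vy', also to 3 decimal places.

1 4.553 32.442 64.557
2 4.580 25.697 129.503
3 4.076 20.355 187.305
4 3.628 16.123 238.749
5 3.229 12.771 284.534
final: 284.534 14.081

Arc 1: start y=13.240, vy=19.400 → t=4.553, apex=32.442, x_land=64.557, impact vy=-25.216
  bounce: vy ← 0.89·25.216 = 22.443
Arc 2: start y=0.000, vy=22.443 → t=4.580, apex=25.697, x_land=129.503, impact vy=-22.443
  bounce: vy ← 0.89·22.443 = 19.974
Arc 3: start y=0.000, vy=19.974 → t=4.076, apex=20.355, x_land=187.305, impact vy=-19.974
  bounce: vy ← 0.89·19.974 = 17.777
Arc 4: start y=0.000, vy=17.777 → t=3.628, apex=16.123, x_land=238.749, impact vy=-17.777
  bounce: vy ← 0.89·17.777 = 15.821
Arc 5: start y=0.000, vy=15.821 → t=3.229, apex=12.771, x_land=284.534, impact vy=-15.821
  bounce: vy ← 0.89·15.821 = 14.081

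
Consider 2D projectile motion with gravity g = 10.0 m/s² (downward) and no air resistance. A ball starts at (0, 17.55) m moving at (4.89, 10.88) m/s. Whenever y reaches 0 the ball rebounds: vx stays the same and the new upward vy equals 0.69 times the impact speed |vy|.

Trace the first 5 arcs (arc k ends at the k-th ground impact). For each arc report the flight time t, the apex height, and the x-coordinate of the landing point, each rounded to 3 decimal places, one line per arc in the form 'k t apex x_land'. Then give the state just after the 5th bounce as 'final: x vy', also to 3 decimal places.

1 3.255 23.469 15.915
2 2.990 11.173 30.535
3 2.063 5.320 40.622
4 1.423 2.533 47.583
5 0.982 1.206 52.386
final: 52.386 3.388

Arc 1: start y=17.550, vy=10.880 → t=3.255, apex=23.469, x_land=15.915, impact vy=-21.665
  bounce: vy ← 0.69·21.665 = 14.949
Arc 2: start y=0.000, vy=14.949 → t=2.990, apex=11.173, x_land=30.535, impact vy=-14.949
  bounce: vy ← 0.69·14.949 = 10.315
Arc 3: start y=0.000, vy=10.315 → t=2.063, apex=5.320, x_land=40.622, impact vy=-10.315
  bounce: vy ← 0.69·10.315 = 7.117
Arc 4: start y=0.000, vy=7.117 → t=1.423, apex=2.533, x_land=47.583, impact vy=-7.117
  bounce: vy ← 0.69·7.117 = 4.911
Arc 5: start y=0.000, vy=4.911 → t=0.982, apex=1.206, x_land=52.386, impact vy=-4.911
  bounce: vy ← 0.69·4.911 = 3.388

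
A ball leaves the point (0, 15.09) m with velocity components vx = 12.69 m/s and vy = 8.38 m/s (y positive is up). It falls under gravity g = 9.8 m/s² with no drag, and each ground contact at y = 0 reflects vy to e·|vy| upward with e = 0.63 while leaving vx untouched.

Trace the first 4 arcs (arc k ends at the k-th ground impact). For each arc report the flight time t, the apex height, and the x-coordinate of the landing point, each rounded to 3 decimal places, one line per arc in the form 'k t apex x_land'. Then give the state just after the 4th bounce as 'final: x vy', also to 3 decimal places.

1 2.807 18.673 35.624
2 2.460 7.411 66.837
3 1.550 2.942 86.501
4 0.976 1.167 98.890
final: 98.890 3.014

Arc 1: start y=15.090, vy=8.380 → t=2.807, apex=18.673, x_land=35.624, impact vy=-19.131
  bounce: vy ← 0.63·19.131 = 12.052
Arc 2: start y=0.000, vy=12.052 → t=2.460, apex=7.411, x_land=66.837, impact vy=-12.052
  bounce: vy ← 0.63·12.052 = 7.593
Arc 3: start y=0.000, vy=7.593 → t=1.550, apex=2.942, x_land=86.501, impact vy=-7.593
  bounce: vy ← 0.63·7.593 = 4.784
Arc 4: start y=0.000, vy=4.784 → t=0.976, apex=1.167, x_land=98.890, impact vy=-4.784
  bounce: vy ← 0.63·4.784 = 3.014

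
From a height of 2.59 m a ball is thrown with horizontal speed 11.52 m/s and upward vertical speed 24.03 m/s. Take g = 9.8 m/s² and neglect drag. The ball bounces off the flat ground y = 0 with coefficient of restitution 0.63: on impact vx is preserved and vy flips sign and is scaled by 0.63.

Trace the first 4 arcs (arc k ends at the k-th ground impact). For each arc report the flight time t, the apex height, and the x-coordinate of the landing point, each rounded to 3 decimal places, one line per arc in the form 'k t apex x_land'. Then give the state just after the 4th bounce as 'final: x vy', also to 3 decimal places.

Arc 1: start y=2.590, vy=24.030 → t=5.010, apex=32.051, x_land=57.711, impact vy=-25.064
  bounce: vy ← 0.63·25.064 = 15.790
Arc 2: start y=0.000, vy=15.790 → t=3.223, apex=12.721, x_land=94.834, impact vy=-15.790
  bounce: vy ← 0.63·15.790 = 9.948
Arc 3: start y=0.000, vy=9.948 → t=2.030, apex=5.049, x_land=118.222, impact vy=-9.948
  bounce: vy ← 0.63·9.948 = 6.267
Arc 4: start y=0.000, vy=6.267 → t=1.279, apex=2.004, x_land=132.956, impact vy=-6.267
  bounce: vy ← 0.63·6.267 = 3.948

1 5.010 32.051 57.711
2 3.223 12.721 94.834
3 2.030 5.049 118.222
4 1.279 2.004 132.956
final: 132.956 3.948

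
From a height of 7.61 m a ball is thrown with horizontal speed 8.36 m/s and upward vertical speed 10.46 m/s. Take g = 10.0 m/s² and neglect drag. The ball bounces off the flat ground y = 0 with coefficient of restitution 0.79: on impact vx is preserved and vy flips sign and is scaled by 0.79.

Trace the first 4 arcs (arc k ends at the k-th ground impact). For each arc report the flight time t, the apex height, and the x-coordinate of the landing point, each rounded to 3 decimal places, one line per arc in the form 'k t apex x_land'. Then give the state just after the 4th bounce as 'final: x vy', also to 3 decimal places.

1 2.663 13.081 22.266
2 2.556 8.164 43.631
3 2.019 5.095 60.509
4 1.595 3.180 73.842
final: 73.842 6.300

Arc 1: start y=7.610, vy=10.460 → t=2.663, apex=13.081, x_land=22.266, impact vy=-16.174
  bounce: vy ← 0.79·16.174 = 12.778
Arc 2: start y=0.000, vy=12.778 → t=2.556, apex=8.164, x_land=43.631, impact vy=-12.778
  bounce: vy ← 0.79·12.778 = 10.094
Arc 3: start y=0.000, vy=10.094 → t=2.019, apex=5.095, x_land=60.509, impact vy=-10.094
  bounce: vy ← 0.79·10.094 = 7.975
Arc 4: start y=0.000, vy=7.975 → t=1.595, apex=3.180, x_land=73.842, impact vy=-7.975
  bounce: vy ← 0.79·7.975 = 6.300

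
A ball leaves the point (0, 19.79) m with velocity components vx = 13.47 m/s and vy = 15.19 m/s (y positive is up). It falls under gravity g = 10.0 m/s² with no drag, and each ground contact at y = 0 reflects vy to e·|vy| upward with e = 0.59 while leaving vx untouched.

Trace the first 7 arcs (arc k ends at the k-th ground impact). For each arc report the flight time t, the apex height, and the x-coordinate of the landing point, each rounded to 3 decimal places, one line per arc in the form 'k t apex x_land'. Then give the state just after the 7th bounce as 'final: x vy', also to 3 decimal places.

1 4.022 31.327 54.177
2 2.954 10.905 93.963
3 1.743 3.796 117.436
4 1.028 1.321 131.285
5 0.607 0.460 139.456
6 0.358 0.160 144.277
7 0.211 0.056 147.122
final: 147.122 0.623

Arc 1: start y=19.790, vy=15.190 → t=4.022, apex=31.327, x_land=54.177, impact vy=-25.031
  bounce: vy ← 0.59·25.031 = 14.768
Arc 2: start y=0.000, vy=14.768 → t=2.954, apex=10.905, x_land=93.963, impact vy=-14.768
  bounce: vy ← 0.59·14.768 = 8.713
Arc 3: start y=0.000, vy=8.713 → t=1.743, apex=3.796, x_land=117.436, impact vy=-8.713
  bounce: vy ← 0.59·8.713 = 5.141
Arc 4: start y=0.000, vy=5.141 → t=1.028, apex=1.321, x_land=131.285, impact vy=-5.141
  bounce: vy ← 0.59·5.141 = 3.033
Arc 5: start y=0.000, vy=3.033 → t=0.607, apex=0.460, x_land=139.456, impact vy=-3.033
  bounce: vy ← 0.59·3.033 = 1.790
Arc 6: start y=0.000, vy=1.790 → t=0.358, apex=0.160, x_land=144.277, impact vy=-1.790
  bounce: vy ← 0.59·1.790 = 1.056
Arc 7: start y=0.000, vy=1.056 → t=0.211, apex=0.056, x_land=147.122, impact vy=-1.056
  bounce: vy ← 0.59·1.056 = 0.623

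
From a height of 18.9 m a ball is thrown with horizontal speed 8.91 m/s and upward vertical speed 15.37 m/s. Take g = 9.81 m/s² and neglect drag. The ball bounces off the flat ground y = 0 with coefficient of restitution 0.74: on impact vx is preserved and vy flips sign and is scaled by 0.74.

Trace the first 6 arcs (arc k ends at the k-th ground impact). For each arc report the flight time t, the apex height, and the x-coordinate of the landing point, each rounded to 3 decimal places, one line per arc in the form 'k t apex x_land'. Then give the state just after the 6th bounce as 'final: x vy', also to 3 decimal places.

Arc 1: start y=18.900, vy=15.370 → t=4.078, apex=30.941, x_land=36.338, impact vy=-24.638
  bounce: vy ← 0.74·24.638 = 18.232
Arc 2: start y=0.000, vy=18.232 → t=3.717, apex=16.943, x_land=69.458, impact vy=-18.232
  bounce: vy ← 0.74·18.232 = 13.492
Arc 3: start y=0.000, vy=13.492 → t=2.751, apex=9.278, x_land=93.966, impact vy=-13.492
  bounce: vy ← 0.74·13.492 = 9.984
Arc 4: start y=0.000, vy=9.984 → t=2.035, apex=5.081, x_land=112.102, impact vy=-9.984
  bounce: vy ← 0.74·9.984 = 7.388
Arc 5: start y=0.000, vy=7.388 → t=1.506, apex=2.782, x_land=125.523, impact vy=-7.388
  bounce: vy ← 0.74·7.388 = 5.467
Arc 6: start y=0.000, vy=5.467 → t=1.115, apex=1.524, x_land=135.455, impact vy=-5.467
  bounce: vy ← 0.74·5.467 = 4.046

1 4.078 30.941 36.338
2 3.717 16.943 69.458
3 2.751 9.278 93.966
4 2.035 5.081 112.102
5 1.506 2.782 125.523
6 1.115 1.524 135.455
final: 135.455 4.046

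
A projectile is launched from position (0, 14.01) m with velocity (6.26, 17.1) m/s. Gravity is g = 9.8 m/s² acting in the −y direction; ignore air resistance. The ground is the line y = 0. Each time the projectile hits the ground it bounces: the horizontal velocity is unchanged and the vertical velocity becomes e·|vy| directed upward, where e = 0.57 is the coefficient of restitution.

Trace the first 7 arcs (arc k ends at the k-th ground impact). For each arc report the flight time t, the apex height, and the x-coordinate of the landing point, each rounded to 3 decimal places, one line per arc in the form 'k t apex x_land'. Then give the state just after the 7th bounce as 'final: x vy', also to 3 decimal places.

Arc 1: start y=14.010, vy=17.100 → t=4.175, apex=28.929, x_land=26.134, impact vy=-23.812
  bounce: vy ← 0.57·23.812 = 13.573
Arc 2: start y=0.000, vy=13.573 → t=2.770, apex=9.399, x_land=43.473, impact vy=-13.573
  bounce: vy ← 0.57·13.573 = 7.736
Arc 3: start y=0.000, vy=7.736 → t=1.579, apex=3.054, x_land=53.357, impact vy=-7.736
  bounce: vy ← 0.57·7.736 = 4.410
Arc 4: start y=0.000, vy=4.410 → t=0.900, apex=0.992, x_land=58.991, impact vy=-4.410
  bounce: vy ← 0.57·4.410 = 2.514
Arc 5: start y=0.000, vy=2.514 → t=0.513, apex=0.322, x_land=62.202, impact vy=-2.514
  bounce: vy ← 0.57·2.514 = 1.433
Arc 6: start y=0.000, vy=1.433 → t=0.292, apex=0.105, x_land=64.033, impact vy=-1.433
  bounce: vy ← 0.57·1.433 = 0.817
Arc 7: start y=0.000, vy=0.817 → t=0.167, apex=0.034, x_land=65.076, impact vy=-0.817
  bounce: vy ← 0.57·0.817 = 0.465

1 4.175 28.929 26.134
2 2.770 9.399 43.473
3 1.579 3.054 53.357
4 0.900 0.992 58.991
5 0.513 0.322 62.202
6 0.292 0.105 64.033
7 0.167 0.034 65.076
final: 65.076 0.465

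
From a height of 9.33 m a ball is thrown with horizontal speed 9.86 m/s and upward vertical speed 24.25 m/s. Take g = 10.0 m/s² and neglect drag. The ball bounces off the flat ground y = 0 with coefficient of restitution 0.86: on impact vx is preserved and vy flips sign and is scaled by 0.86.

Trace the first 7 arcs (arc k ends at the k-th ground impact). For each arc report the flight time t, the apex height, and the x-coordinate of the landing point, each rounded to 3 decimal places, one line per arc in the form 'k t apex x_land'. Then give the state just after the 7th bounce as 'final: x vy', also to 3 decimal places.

Arc 1: start y=9.330, vy=24.250 → t=5.208, apex=38.733, x_land=51.354, impact vy=-27.833
  bounce: vy ← 0.86·27.833 = 23.936
Arc 2: start y=0.000, vy=23.936 → t=4.787, apex=28.647, x_land=98.556, impact vy=-23.936
  bounce: vy ← 0.86·23.936 = 20.585
Arc 3: start y=0.000, vy=20.585 → t=4.117, apex=21.187, x_land=139.150, impact vy=-20.585
  bounce: vy ← 0.86·20.585 = 17.703
Arc 4: start y=0.000, vy=17.703 → t=3.541, apex=15.670, x_land=174.060, impact vy=-17.703
  bounce: vy ← 0.86·17.703 = 15.225
Arc 5: start y=0.000, vy=15.225 → t=3.045, apex=11.590, x_land=204.083, impact vy=-15.225
  bounce: vy ← 0.86·15.225 = 13.093
Arc 6: start y=0.000, vy=13.093 → t=2.619, apex=8.572, x_land=229.903, impact vy=-13.093
  bounce: vy ← 0.86·13.093 = 11.260
Arc 7: start y=0.000, vy=11.260 → t=2.252, apex=6.340, x_land=252.109, impact vy=-11.260
  bounce: vy ← 0.86·11.260 = 9.684

1 5.208 38.733 51.354
2 4.787 28.647 98.556
3 4.117 21.187 139.150
4 3.541 15.670 174.060
5 3.045 11.590 204.083
6 2.619 8.572 229.903
7 2.252 6.340 252.109
final: 252.109 9.684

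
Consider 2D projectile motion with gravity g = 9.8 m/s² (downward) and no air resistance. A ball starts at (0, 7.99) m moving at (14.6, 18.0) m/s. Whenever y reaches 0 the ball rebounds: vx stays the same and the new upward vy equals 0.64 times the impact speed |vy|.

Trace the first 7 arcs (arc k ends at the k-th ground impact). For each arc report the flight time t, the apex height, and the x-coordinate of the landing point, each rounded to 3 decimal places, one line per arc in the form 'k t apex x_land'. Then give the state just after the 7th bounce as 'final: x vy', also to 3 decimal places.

Arc 1: start y=7.990, vy=18.000 → t=4.074, apex=24.521, x_land=59.477, impact vy=-21.923
  bounce: vy ← 0.64·21.923 = 14.031
Arc 2: start y=0.000, vy=14.031 → t=2.863, apex=10.044, x_land=101.282, impact vy=-14.031
  bounce: vy ← 0.64·14.031 = 8.980
Arc 3: start y=0.000, vy=8.980 → t=1.833, apex=4.114, x_land=128.037, impact vy=-8.980
  bounce: vy ← 0.64·8.980 = 5.747
Arc 4: start y=0.000, vy=5.747 → t=1.173, apex=1.685, x_land=145.161, impact vy=-5.747
  bounce: vy ← 0.64·5.747 = 3.678
Arc 5: start y=0.000, vy=3.678 → t=0.751, apex=0.690, x_land=156.120, impact vy=-3.678
  bounce: vy ← 0.64·3.678 = 2.354
Arc 6: start y=0.000, vy=2.354 → t=0.480, apex=0.283, x_land=163.133, impact vy=-2.354
  bounce: vy ← 0.64·2.354 = 1.507
Arc 7: start y=0.000, vy=1.507 → t=0.307, apex=0.116, x_land=167.622, impact vy=-1.507
  bounce: vy ← 0.64·1.507 = 0.964

1 4.074 24.521 59.477
2 2.863 10.044 101.282
3 1.833 4.114 128.037
4 1.173 1.685 145.161
5 0.751 0.690 156.120
6 0.480 0.283 163.133
7 0.307 0.116 167.622
final: 167.622 0.964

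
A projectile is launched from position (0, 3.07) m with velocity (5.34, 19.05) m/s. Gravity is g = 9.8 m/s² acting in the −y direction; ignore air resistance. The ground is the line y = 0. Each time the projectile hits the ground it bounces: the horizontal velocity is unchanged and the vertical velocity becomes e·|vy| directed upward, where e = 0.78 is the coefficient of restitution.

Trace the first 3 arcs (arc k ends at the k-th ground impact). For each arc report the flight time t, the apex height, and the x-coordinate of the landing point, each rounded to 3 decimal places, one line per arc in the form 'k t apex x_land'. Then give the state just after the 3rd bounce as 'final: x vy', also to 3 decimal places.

1 4.043 21.585 21.588
2 3.274 13.133 39.072
3 2.554 7.990 52.710
final: 52.710 9.761

Arc 1: start y=3.070, vy=19.050 → t=4.043, apex=21.585, x_land=21.588, impact vy=-20.569
  bounce: vy ← 0.78·20.569 = 16.044
Arc 2: start y=0.000, vy=16.044 → t=3.274, apex=13.133, x_land=39.072, impact vy=-16.044
  bounce: vy ← 0.78·16.044 = 12.514
Arc 3: start y=0.000, vy=12.514 → t=2.554, apex=7.990, x_land=52.710, impact vy=-12.514
  bounce: vy ← 0.78·12.514 = 9.761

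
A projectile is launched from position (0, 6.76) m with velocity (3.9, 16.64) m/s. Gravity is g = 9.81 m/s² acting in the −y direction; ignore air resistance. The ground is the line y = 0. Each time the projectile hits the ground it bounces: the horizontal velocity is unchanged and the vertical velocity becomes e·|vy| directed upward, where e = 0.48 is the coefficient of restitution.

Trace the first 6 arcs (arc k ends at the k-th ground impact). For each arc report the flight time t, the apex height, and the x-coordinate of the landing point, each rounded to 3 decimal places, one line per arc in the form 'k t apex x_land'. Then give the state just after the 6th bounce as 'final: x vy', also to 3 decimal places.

1 3.759 20.873 14.660
2 1.980 4.809 22.384
3 0.951 1.108 26.091
4 0.456 0.255 27.870
5 0.219 0.059 28.725
6 0.105 0.014 29.135
final: 29.135 0.248

Arc 1: start y=6.760, vy=16.640 → t=3.759, apex=20.873, x_land=14.660, impact vy=-20.237
  bounce: vy ← 0.48·20.237 = 9.714
Arc 2: start y=0.000, vy=9.714 → t=1.980, apex=4.809, x_land=22.384, impact vy=-9.714
  bounce: vy ← 0.48·9.714 = 4.663
Arc 3: start y=0.000, vy=4.663 → t=0.951, apex=1.108, x_land=26.091, impact vy=-4.663
  bounce: vy ← 0.48·4.663 = 2.238
Arc 4: start y=0.000, vy=2.238 → t=0.456, apex=0.255, x_land=27.870, impact vy=-2.238
  bounce: vy ← 0.48·2.238 = 1.074
Arc 5: start y=0.000, vy=1.074 → t=0.219, apex=0.059, x_land=28.725, impact vy=-1.074
  bounce: vy ← 0.48·1.074 = 0.516
Arc 6: start y=0.000, vy=0.516 → t=0.105, apex=0.014, x_land=29.135, impact vy=-0.516
  bounce: vy ← 0.48·0.516 = 0.248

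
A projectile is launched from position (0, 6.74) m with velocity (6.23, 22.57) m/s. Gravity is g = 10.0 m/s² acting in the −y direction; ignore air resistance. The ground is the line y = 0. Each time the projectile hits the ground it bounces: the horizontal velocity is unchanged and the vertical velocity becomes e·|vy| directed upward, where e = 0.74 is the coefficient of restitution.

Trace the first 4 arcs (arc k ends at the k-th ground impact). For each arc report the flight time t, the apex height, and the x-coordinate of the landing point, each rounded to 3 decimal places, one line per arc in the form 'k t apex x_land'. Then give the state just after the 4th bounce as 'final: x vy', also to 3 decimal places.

Arc 1: start y=6.740, vy=22.570 → t=4.795, apex=32.210, x_land=29.874, impact vy=-25.381
  bounce: vy ← 0.74·25.381 = 18.782
Arc 2: start y=0.000, vy=18.782 → t=3.756, apex=17.638, x_land=53.276, impact vy=-18.782
  bounce: vy ← 0.74·18.782 = 13.899
Arc 3: start y=0.000, vy=13.899 → t=2.780, apex=9.659, x_land=70.594, impact vy=-13.899
  bounce: vy ← 0.74·13.899 = 10.285
Arc 4: start y=0.000, vy=10.285 → t=2.057, apex=5.289, x_land=83.409, impact vy=-10.285
  bounce: vy ← 0.74·10.285 = 7.611

1 4.795 32.210 29.874
2 3.756 17.638 53.276
3 2.780 9.659 70.594
4 2.057 5.289 83.409
final: 83.409 7.611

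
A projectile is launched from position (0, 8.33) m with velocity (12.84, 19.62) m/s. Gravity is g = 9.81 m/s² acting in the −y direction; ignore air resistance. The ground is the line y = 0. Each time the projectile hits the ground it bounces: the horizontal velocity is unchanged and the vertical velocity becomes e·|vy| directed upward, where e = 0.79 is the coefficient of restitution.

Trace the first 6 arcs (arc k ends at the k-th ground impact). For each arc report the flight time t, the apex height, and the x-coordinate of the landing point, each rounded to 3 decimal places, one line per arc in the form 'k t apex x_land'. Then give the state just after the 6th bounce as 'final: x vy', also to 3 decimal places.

Arc 1: start y=8.330, vy=19.620 → t=4.387, apex=27.950, x_land=56.330, impact vy=-23.417
  bounce: vy ← 0.79·23.417 = 18.500
Arc 2: start y=0.000, vy=18.500 → t=3.772, apex=17.444, x_land=104.758, impact vy=-18.500
  bounce: vy ← 0.79·18.500 = 14.615
Arc 3: start y=0.000, vy=14.615 → t=2.980, apex=10.887, x_land=143.016, impact vy=-14.615
  bounce: vy ← 0.79·14.615 = 11.546
Arc 4: start y=0.000, vy=11.546 → t=2.354, apex=6.794, x_land=173.240, impact vy=-11.546
  bounce: vy ← 0.79·11.546 = 9.121
Arc 5: start y=0.000, vy=9.121 → t=1.860, apex=4.240, x_land=197.116, impact vy=-9.121
  bounce: vy ← 0.79·9.121 = 7.206
Arc 6: start y=0.000, vy=7.206 → t=1.469, apex=2.646, x_land=215.979, impact vy=-7.206
  bounce: vy ← 0.79·7.206 = 5.692

1 4.387 27.950 56.330
2 3.772 17.444 104.758
3 2.980 10.887 143.016
4 2.354 6.794 173.240
5 1.860 4.240 197.116
6 1.469 2.646 215.979
final: 215.979 5.692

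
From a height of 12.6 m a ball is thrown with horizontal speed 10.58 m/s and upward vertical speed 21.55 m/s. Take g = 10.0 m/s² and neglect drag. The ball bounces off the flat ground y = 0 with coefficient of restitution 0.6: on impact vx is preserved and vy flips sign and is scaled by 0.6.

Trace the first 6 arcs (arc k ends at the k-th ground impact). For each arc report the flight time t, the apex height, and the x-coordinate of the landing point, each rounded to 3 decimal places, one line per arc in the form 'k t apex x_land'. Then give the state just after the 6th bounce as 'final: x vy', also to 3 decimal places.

1 4.832 35.820 51.118
2 3.212 12.895 85.100
3 1.927 4.642 105.489
4 1.156 1.671 117.722
5 0.694 0.602 125.062
6 0.416 0.217 129.466
final: 129.466 1.249

Arc 1: start y=12.600, vy=21.550 → t=4.832, apex=35.820, x_land=51.118, impact vy=-26.766
  bounce: vy ← 0.6·26.766 = 16.059
Arc 2: start y=0.000, vy=16.059 → t=3.212, apex=12.895, x_land=85.100, impact vy=-16.059
  bounce: vy ← 0.6·16.059 = 9.636
Arc 3: start y=0.000, vy=9.636 → t=1.927, apex=4.642, x_land=105.489, impact vy=-9.636
  bounce: vy ← 0.6·9.636 = 5.781
Arc 4: start y=0.000, vy=5.781 → t=1.156, apex=1.671, x_land=117.722, impact vy=-5.781
  bounce: vy ← 0.6·5.781 = 3.469
Arc 5: start y=0.000, vy=3.469 → t=0.694, apex=0.602, x_land=125.062, impact vy=-3.469
  bounce: vy ← 0.6·3.469 = 2.081
Arc 6: start y=0.000, vy=2.081 → t=0.416, apex=0.217, x_land=129.466, impact vy=-2.081
  bounce: vy ← 0.6·2.081 = 1.249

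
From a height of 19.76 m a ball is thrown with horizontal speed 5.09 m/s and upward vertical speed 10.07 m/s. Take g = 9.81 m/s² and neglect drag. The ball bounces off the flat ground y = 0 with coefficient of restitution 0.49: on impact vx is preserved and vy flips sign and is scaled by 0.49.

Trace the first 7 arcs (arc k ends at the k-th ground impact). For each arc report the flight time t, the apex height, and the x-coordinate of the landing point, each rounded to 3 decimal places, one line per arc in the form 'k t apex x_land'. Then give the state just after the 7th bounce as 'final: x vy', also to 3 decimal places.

Arc 1: start y=19.760, vy=10.070 → t=3.281, apex=24.928, x_land=16.700, impact vy=-22.116
  bounce: vy ← 0.49·22.116 = 10.837
Arc 2: start y=0.000, vy=10.837 → t=2.209, apex=5.985, x_land=27.945, impact vy=-10.837
  bounce: vy ← 0.49·10.837 = 5.310
Arc 3: start y=0.000, vy=5.310 → t=1.083, apex=1.437, x_land=33.455, impact vy=-5.310
  bounce: vy ← 0.49·5.310 = 2.602
Arc 4: start y=0.000, vy=2.602 → t=0.530, apex=0.345, x_land=36.155, impact vy=-2.602
  bounce: vy ← 0.49·2.602 = 1.275
Arc 5: start y=0.000, vy=1.275 → t=0.260, apex=0.083, x_land=37.478, impact vy=-1.275
  bounce: vy ← 0.49·1.275 = 0.625
Arc 6: start y=0.000, vy=0.625 → t=0.127, apex=0.020, x_land=38.127, impact vy=-0.625
  bounce: vy ← 0.49·0.625 = 0.306
Arc 7: start y=0.000, vy=0.306 → t=0.062, apex=0.005, x_land=38.444, impact vy=-0.306
  bounce: vy ← 0.49·0.306 = 0.150

1 3.281 24.928 16.700
2 2.209 5.985 27.945
3 1.083 1.437 33.455
4 0.530 0.345 36.155
5 0.260 0.083 37.478
6 0.127 0.020 38.127
7 0.062 0.005 38.444
final: 38.444 0.150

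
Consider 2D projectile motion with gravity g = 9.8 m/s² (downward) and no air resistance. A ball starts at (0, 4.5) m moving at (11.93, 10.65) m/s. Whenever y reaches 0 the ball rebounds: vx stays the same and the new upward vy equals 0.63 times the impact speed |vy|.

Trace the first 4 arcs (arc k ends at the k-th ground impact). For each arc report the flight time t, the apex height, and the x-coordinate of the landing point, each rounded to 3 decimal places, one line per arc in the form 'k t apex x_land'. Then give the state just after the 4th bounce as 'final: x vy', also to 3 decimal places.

1 2.536 10.287 30.250
2 1.826 4.083 52.030
3 1.150 1.620 65.751
4 0.725 0.643 74.396
final: 74.396 2.237

Arc 1: start y=4.500, vy=10.650 → t=2.536, apex=10.287, x_land=30.250, impact vy=-14.199
  bounce: vy ← 0.63·14.199 = 8.946
Arc 2: start y=0.000, vy=8.946 → t=1.826, apex=4.083, x_land=52.030, impact vy=-8.946
  bounce: vy ← 0.63·8.946 = 5.636
Arc 3: start y=0.000, vy=5.636 → t=1.150, apex=1.620, x_land=65.751, impact vy=-5.636
  bounce: vy ← 0.63·5.636 = 3.551
Arc 4: start y=0.000, vy=3.551 → t=0.725, apex=0.643, x_land=74.396, impact vy=-3.551
  bounce: vy ← 0.63·3.551 = 2.237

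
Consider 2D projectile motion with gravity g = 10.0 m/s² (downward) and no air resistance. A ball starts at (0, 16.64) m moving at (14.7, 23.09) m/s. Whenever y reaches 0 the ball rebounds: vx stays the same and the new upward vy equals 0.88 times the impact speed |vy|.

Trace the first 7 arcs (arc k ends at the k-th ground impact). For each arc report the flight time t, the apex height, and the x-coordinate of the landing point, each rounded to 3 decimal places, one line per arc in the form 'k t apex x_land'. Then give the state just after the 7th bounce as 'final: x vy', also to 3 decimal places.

Arc 1: start y=16.640, vy=23.090 → t=5.252, apex=43.297, x_land=77.200, impact vy=-29.427
  bounce: vy ← 0.88·29.427 = 25.896
Arc 2: start y=0.000, vy=25.896 → t=5.179, apex=33.530, x_land=153.334, impact vy=-25.896
  bounce: vy ← 0.88·25.896 = 22.788
Arc 3: start y=0.000, vy=22.788 → t=4.558, apex=25.965, x_land=220.331, impact vy=-22.788
  bounce: vy ← 0.88·22.788 = 20.054
Arc 4: start y=0.000, vy=20.054 → t=4.011, apex=20.107, x_land=279.289, impact vy=-20.054
  bounce: vy ← 0.88·20.054 = 17.647
Arc 5: start y=0.000, vy=17.647 → t=3.529, apex=15.571, x_land=331.172, impact vy=-17.647
  bounce: vy ← 0.88·17.647 = 15.530
Arc 6: start y=0.000, vy=15.530 → t=3.106, apex=12.058, x_land=376.829, impact vy=-15.530
  bounce: vy ← 0.88·15.530 = 13.666
Arc 7: start y=0.000, vy=13.666 → t=2.733, apex=9.338, x_land=417.007, impact vy=-13.666
  bounce: vy ← 0.88·13.666 = 12.026

1 5.252 43.297 77.200
2 5.179 33.530 153.334
3 4.558 25.965 220.331
4 4.011 20.107 279.289
5 3.529 15.571 331.172
6 3.106 12.058 376.829
7 2.733 9.338 417.007
final: 417.007 12.026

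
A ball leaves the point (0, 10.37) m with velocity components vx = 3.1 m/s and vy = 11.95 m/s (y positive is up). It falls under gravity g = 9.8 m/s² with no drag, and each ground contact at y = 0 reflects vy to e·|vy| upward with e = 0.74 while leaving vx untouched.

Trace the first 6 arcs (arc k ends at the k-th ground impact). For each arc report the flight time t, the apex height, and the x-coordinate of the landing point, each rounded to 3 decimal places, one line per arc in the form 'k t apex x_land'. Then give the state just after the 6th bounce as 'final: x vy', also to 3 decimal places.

Arc 1: start y=10.370, vy=11.950 → t=3.118, apex=17.656, x_land=9.665, impact vy=-18.603
  bounce: vy ← 0.74·18.603 = 13.766
Arc 2: start y=0.000, vy=13.766 → t=2.809, apex=9.668, x_land=18.374, impact vy=-13.766
  bounce: vy ← 0.74·13.766 = 10.187
Arc 3: start y=0.000, vy=10.187 → t=2.079, apex=5.294, x_land=24.818, impact vy=-10.187
  bounce: vy ← 0.74·10.187 = 7.538
Arc 4: start y=0.000, vy=7.538 → t=1.538, apex=2.899, x_land=29.587, impact vy=-7.538
  bounce: vy ← 0.74·7.538 = 5.578
Arc 5: start y=0.000, vy=5.578 → t=1.138, apex=1.588, x_land=33.116, impact vy=-5.578
  bounce: vy ← 0.74·5.578 = 4.128
Arc 6: start y=0.000, vy=4.128 → t=0.842, apex=0.869, x_land=35.728, impact vy=-4.128
  bounce: vy ← 0.74·4.128 = 3.055

1 3.118 17.656 9.665
2 2.809 9.668 18.374
3 2.079 5.294 24.818
4 1.538 2.899 29.587
5 1.138 1.588 33.116
6 0.842 0.869 35.728
final: 35.728 3.055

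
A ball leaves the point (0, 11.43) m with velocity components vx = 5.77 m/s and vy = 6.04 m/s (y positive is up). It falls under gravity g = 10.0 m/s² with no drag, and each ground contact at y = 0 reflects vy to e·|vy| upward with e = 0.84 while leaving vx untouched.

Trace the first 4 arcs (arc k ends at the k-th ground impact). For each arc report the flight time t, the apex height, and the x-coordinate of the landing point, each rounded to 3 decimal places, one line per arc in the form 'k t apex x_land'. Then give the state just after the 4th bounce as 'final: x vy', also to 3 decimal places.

Arc 1: start y=11.430, vy=6.040 → t=2.232, apex=13.254, x_land=12.879, impact vy=-16.281
  bounce: vy ← 0.84·16.281 = 13.676
Arc 2: start y=0.000, vy=13.676 → t=2.735, apex=9.352, x_land=28.662, impact vy=-13.676
  bounce: vy ← 0.84·13.676 = 11.488
Arc 3: start y=0.000, vy=11.488 → t=2.298, apex=6.599, x_land=41.919, impact vy=-11.488
  bounce: vy ← 0.84·11.488 = 9.650
Arc 4: start y=0.000, vy=9.650 → t=1.930, apex=4.656, x_land=53.055, impact vy=-9.650
  bounce: vy ← 0.84·9.650 = 8.106

1 2.232 13.254 12.879
2 2.735 9.352 28.662
3 2.298 6.599 41.919
4 1.930 4.656 53.055
final: 53.055 8.106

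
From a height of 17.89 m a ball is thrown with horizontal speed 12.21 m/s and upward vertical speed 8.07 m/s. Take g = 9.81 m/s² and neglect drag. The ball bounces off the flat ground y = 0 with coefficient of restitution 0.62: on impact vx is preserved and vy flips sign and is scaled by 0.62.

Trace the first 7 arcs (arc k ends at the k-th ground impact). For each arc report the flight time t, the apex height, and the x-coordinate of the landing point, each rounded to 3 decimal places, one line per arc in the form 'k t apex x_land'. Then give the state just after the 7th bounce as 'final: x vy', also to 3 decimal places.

1 2.902 21.209 35.434
2 2.578 8.153 66.917
3 1.599 3.134 86.437
4 0.991 1.205 98.539
5 0.615 0.463 106.043
6 0.381 0.178 110.695
7 0.236 0.068 113.579
final: 113.579 0.718

Arc 1: start y=17.890, vy=8.070 → t=2.902, apex=21.209, x_land=35.434, impact vy=-20.399
  bounce: vy ← 0.62·20.399 = 12.647
Arc 2: start y=0.000, vy=12.647 → t=2.578, apex=8.153, x_land=66.917, impact vy=-12.647
  bounce: vy ← 0.62·12.647 = 7.841
Arc 3: start y=0.000, vy=7.841 → t=1.599, apex=3.134, x_land=86.437, impact vy=-7.841
  bounce: vy ← 0.62·7.841 = 4.862
Arc 4: start y=0.000, vy=4.862 → t=0.991, apex=1.205, x_land=98.539, impact vy=-4.862
  bounce: vy ← 0.62·4.862 = 3.014
Arc 5: start y=0.000, vy=3.014 → t=0.615, apex=0.463, x_land=106.043, impact vy=-3.014
  bounce: vy ← 0.62·3.014 = 1.869
Arc 6: start y=0.000, vy=1.869 → t=0.381, apex=0.178, x_land=110.695, impact vy=-1.869
  bounce: vy ← 0.62·1.869 = 1.159
Arc 7: start y=0.000, vy=1.159 → t=0.236, apex=0.068, x_land=113.579, impact vy=-1.159
  bounce: vy ← 0.62·1.159 = 0.718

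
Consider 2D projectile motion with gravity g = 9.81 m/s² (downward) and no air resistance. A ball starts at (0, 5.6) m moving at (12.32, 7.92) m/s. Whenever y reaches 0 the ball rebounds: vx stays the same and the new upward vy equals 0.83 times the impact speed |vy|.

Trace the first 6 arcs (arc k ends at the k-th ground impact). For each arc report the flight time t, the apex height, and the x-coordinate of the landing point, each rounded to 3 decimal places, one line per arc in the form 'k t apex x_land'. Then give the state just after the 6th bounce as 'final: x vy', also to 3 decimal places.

Arc 1: start y=5.600, vy=7.920 → t=2.147, apex=8.797, x_land=26.446, impact vy=-13.138
  bounce: vy ← 0.83·13.138 = 10.904
Arc 2: start y=0.000, vy=10.904 → t=2.223, apex=6.060, x_land=53.834, impact vy=-10.904
  bounce: vy ← 0.83·10.904 = 9.051
Arc 3: start y=0.000, vy=9.051 → t=1.845, apex=4.175, x_land=76.566, impact vy=-9.051
  bounce: vy ← 0.83·9.051 = 7.512
Arc 4: start y=0.000, vy=7.512 → t=1.531, apex=2.876, x_land=95.434, impact vy=-7.512
  bounce: vy ← 0.83·7.512 = 6.235
Arc 5: start y=0.000, vy=6.235 → t=1.271, apex=1.981, x_land=111.095, impact vy=-6.235
  bounce: vy ← 0.83·6.235 = 5.175
Arc 6: start y=0.000, vy=5.175 → t=1.055, apex=1.365, x_land=124.093, impact vy=-5.175
  bounce: vy ← 0.83·5.175 = 4.295

1 2.147 8.797 26.446
2 2.223 6.060 53.834
3 1.845 4.175 76.566
4 1.531 2.876 95.434
5 1.271 1.981 111.095
6 1.055 1.365 124.093
final: 124.093 4.295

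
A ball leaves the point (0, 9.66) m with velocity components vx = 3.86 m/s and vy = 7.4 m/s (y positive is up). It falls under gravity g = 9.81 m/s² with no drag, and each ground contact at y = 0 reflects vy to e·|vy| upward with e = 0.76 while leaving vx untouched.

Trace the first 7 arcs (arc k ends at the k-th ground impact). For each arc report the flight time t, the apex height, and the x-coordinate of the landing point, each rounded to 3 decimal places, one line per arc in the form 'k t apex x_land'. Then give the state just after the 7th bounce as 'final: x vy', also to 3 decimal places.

Arc 1: start y=9.660, vy=7.400 → t=2.348, apex=12.451, x_land=9.062, impact vy=-15.630
  bounce: vy ← 0.76·15.630 = 11.879
Arc 2: start y=0.000, vy=11.879 → t=2.422, apex=7.192, x_land=18.410, impact vy=-11.879
  bounce: vy ← 0.76·11.879 = 9.028
Arc 3: start y=0.000, vy=9.028 → t=1.841, apex=4.154, x_land=25.514, impact vy=-9.028
  bounce: vy ← 0.76·9.028 = 6.861
Arc 4: start y=0.000, vy=6.861 → t=1.399, apex=2.399, x_land=30.913, impact vy=-6.861
  bounce: vy ← 0.76·6.861 = 5.214
Arc 5: start y=0.000, vy=5.214 → t=1.063, apex=1.386, x_land=35.017, impact vy=-5.214
  bounce: vy ← 0.76·5.214 = 3.963
Arc 6: start y=0.000, vy=3.963 → t=0.808, apex=0.800, x_land=38.135, impact vy=-3.963
  bounce: vy ← 0.76·3.963 = 3.012
Arc 7: start y=0.000, vy=3.012 → t=0.614, apex=0.462, x_land=40.506, impact vy=-3.012
  bounce: vy ← 0.76·3.012 = 2.289

1 2.348 12.451 9.062
2 2.422 7.192 18.410
3 1.841 4.154 25.514
4 1.399 2.399 30.913
5 1.063 1.386 35.017
6 0.808 0.800 38.135
7 0.614 0.462 40.506
final: 40.506 2.289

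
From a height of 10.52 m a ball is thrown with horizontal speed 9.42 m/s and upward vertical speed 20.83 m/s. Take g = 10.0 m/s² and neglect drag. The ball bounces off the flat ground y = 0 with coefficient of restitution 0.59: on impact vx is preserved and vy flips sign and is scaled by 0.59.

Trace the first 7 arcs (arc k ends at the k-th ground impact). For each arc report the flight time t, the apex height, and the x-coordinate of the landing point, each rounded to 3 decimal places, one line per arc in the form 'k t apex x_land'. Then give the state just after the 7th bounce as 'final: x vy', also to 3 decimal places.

1 4.621 32.214 43.533
2 2.995 11.214 71.747
3 1.767 3.904 88.394
4 1.043 1.359 98.215
5 0.615 0.473 104.010
6 0.363 0.165 107.429
7 0.214 0.057 109.446
final: 109.446 0.632

Arc 1: start y=10.520, vy=20.830 → t=4.621, apex=32.214, x_land=43.533, impact vy=-25.383
  bounce: vy ← 0.59·25.383 = 14.976
Arc 2: start y=0.000, vy=14.976 → t=2.995, apex=11.214, x_land=71.747, impact vy=-14.976
  bounce: vy ← 0.59·14.976 = 8.836
Arc 3: start y=0.000, vy=8.836 → t=1.767, apex=3.904, x_land=88.394, impact vy=-8.836
  bounce: vy ← 0.59·8.836 = 5.213
Arc 4: start y=0.000, vy=5.213 → t=1.043, apex=1.359, x_land=98.215, impact vy=-5.213
  bounce: vy ← 0.59·5.213 = 3.076
Arc 5: start y=0.000, vy=3.076 → t=0.615, apex=0.473, x_land=104.010, impact vy=-3.076
  bounce: vy ← 0.59·3.076 = 1.815
Arc 6: start y=0.000, vy=1.815 → t=0.363, apex=0.165, x_land=107.429, impact vy=-1.815
  bounce: vy ← 0.59·1.815 = 1.071
Arc 7: start y=0.000, vy=1.071 → t=0.214, apex=0.057, x_land=109.446, impact vy=-1.071
  bounce: vy ← 0.59·1.071 = 0.632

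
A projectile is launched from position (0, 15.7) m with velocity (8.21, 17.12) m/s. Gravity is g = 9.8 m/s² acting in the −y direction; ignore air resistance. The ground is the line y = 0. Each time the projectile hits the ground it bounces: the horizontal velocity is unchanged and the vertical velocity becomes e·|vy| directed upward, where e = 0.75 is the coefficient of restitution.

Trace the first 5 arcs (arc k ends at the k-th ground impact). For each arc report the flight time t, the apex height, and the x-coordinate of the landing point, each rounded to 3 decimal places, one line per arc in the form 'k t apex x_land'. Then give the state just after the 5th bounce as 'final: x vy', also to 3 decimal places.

1 4.248 30.654 34.877
2 3.752 17.243 65.679
3 2.814 9.699 88.780
4 2.110 5.456 106.107
5 1.583 3.069 119.101
final: 119.101 5.817

Arc 1: start y=15.700, vy=17.120 → t=4.248, apex=30.654, x_land=34.877, impact vy=-24.512
  bounce: vy ← 0.75·24.512 = 18.384
Arc 2: start y=0.000, vy=18.384 → t=3.752, apex=17.243, x_land=65.679, impact vy=-18.384
  bounce: vy ← 0.75·18.384 = 13.788
Arc 3: start y=0.000, vy=13.788 → t=2.814, apex=9.699, x_land=88.780, impact vy=-13.788
  bounce: vy ← 0.75·13.788 = 10.341
Arc 4: start y=0.000, vy=10.341 → t=2.110, apex=5.456, x_land=106.107, impact vy=-10.341
  bounce: vy ← 0.75·10.341 = 7.756
Arc 5: start y=0.000, vy=7.756 → t=1.583, apex=3.069, x_land=119.101, impact vy=-7.756
  bounce: vy ← 0.75·7.756 = 5.817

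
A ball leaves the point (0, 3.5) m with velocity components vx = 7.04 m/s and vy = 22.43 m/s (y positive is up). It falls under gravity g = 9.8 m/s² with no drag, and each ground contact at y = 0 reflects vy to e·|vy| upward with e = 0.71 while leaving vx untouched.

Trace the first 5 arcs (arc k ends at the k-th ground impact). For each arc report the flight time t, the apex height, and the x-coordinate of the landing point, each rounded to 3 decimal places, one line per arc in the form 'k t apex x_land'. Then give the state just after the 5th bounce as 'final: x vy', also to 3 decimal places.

Arc 1: start y=3.500, vy=22.430 → t=4.729, apex=29.169, x_land=33.289, impact vy=-23.910
  bounce: vy ← 0.71·23.910 = 16.976
Arc 2: start y=0.000, vy=16.976 → t=3.465, apex=14.704, x_land=57.680, impact vy=-16.976
  bounce: vy ← 0.71·16.976 = 12.053
Arc 3: start y=0.000, vy=12.053 → t=2.460, apex=7.412, x_land=74.997, impact vy=-12.053
  bounce: vy ← 0.71·12.053 = 8.558
Arc 4: start y=0.000, vy=8.558 → t=1.746, apex=3.737, x_land=87.292, impact vy=-8.558
  bounce: vy ← 0.71·8.558 = 6.076
Arc 5: start y=0.000, vy=6.076 → t=1.240, apex=1.884, x_land=96.022, impact vy=-6.076
  bounce: vy ← 0.71·6.076 = 4.314

1 4.729 29.169 33.289
2 3.465 14.704 57.680
3 2.460 7.412 74.997
4 1.746 3.737 87.292
5 1.240 1.884 96.022
final: 96.022 4.314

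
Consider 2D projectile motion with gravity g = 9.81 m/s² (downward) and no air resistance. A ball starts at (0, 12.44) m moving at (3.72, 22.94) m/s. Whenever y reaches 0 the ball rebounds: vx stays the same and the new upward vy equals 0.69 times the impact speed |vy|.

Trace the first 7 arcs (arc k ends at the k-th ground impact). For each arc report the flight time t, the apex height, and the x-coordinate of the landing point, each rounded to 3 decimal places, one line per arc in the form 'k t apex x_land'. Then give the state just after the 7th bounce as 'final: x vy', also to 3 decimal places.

1 5.168 39.262 19.224
2 3.904 18.693 33.748
3 2.694 8.900 43.769
4 1.859 4.237 50.684
5 1.283 2.017 55.455
6 0.885 0.960 58.748
7 0.611 0.457 61.019
final: 61.019 2.067

Arc 1: start y=12.440, vy=22.940 → t=5.168, apex=39.262, x_land=19.224, impact vy=-27.755
  bounce: vy ← 0.69·27.755 = 19.151
Arc 2: start y=0.000, vy=19.151 → t=3.904, apex=18.693, x_land=33.748, impact vy=-19.151
  bounce: vy ← 0.69·19.151 = 13.214
Arc 3: start y=0.000, vy=13.214 → t=2.694, apex=8.900, x_land=43.769, impact vy=-13.214
  bounce: vy ← 0.69·13.214 = 9.118
Arc 4: start y=0.000, vy=9.118 → t=1.859, apex=4.237, x_land=50.684, impact vy=-9.118
  bounce: vy ← 0.69·9.118 = 6.291
Arc 5: start y=0.000, vy=6.291 → t=1.283, apex=2.017, x_land=55.455, impact vy=-6.291
  bounce: vy ← 0.69·6.291 = 4.341
Arc 6: start y=0.000, vy=4.341 → t=0.885, apex=0.960, x_land=58.748, impact vy=-4.341
  bounce: vy ← 0.69·4.341 = 2.995
Arc 7: start y=0.000, vy=2.995 → t=0.611, apex=0.457, x_land=61.019, impact vy=-2.995
  bounce: vy ← 0.69·2.995 = 2.067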